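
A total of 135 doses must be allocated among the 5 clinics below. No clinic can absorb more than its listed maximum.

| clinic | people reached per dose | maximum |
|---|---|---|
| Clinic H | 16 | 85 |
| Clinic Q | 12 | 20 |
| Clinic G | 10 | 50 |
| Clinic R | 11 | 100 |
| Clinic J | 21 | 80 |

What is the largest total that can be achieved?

2560

Rank by people reached per dose: Clinic J 21 > Clinic H 16 > Clinic Q 12 > Clinic R 11 > Clinic G 10.
Clinic J takes 80 to reach its cap of 80 → 55 left.
Only 55 left; Clinic H takes them to reach 55.
Total = 16×55 + 21×80 = 2560.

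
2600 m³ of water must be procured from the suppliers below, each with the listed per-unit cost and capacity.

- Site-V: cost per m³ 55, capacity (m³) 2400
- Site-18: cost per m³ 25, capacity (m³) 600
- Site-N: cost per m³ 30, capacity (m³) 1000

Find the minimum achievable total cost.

Fill from the cheapest supplier first.
Site-18 (25): use full 600 → 2000 m³ to go.
Site-N at 30: take all 1000 m³ → 1000 still needed.
Site-V (55): take the remaining 1000 → done.
Cost = 600×25 + 1000×30 + 1000×55 = 100000.

100000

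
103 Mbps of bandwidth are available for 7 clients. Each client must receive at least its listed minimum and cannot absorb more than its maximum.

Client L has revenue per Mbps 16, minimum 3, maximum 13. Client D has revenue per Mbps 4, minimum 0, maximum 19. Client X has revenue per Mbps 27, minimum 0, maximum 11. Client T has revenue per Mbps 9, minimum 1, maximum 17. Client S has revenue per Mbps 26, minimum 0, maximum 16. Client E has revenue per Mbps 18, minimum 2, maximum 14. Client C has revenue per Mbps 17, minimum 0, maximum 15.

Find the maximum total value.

1649

Meeting every minimum uses 3+0+0+1+0+2+0 = 6 Mbps, leaving 97.
Highest revenue per Mbps first: Client X 27 > Client S 26 > Client E 18 > Client C 17 > Client L 16 > Client T 9 > Client D 4.
Client X: +11 to 11 (cap) ; 86 left.
Client S takes 16 more to reach its cap of 16 ; 70 left.
Client E: +12 to 14 (cap) ; 58 left.
Give Client C 15 more to hit its cap of 15 ; 43 left.
Give Client L 10 more to hit its cap of 13 ; 33 left.
Client T: +16 to 17 (cap) ; 17 left.
Only 17 left; Client D takes them to reach 17.
Total = 16×13 + 4×17 + 27×11 + 9×17 + 26×16 + 18×14 + 17×15 = 1649.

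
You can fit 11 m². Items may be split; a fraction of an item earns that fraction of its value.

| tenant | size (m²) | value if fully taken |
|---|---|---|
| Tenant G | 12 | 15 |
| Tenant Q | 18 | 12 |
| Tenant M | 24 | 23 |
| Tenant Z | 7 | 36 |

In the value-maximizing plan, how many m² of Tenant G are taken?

4

Best value per unit of size first: Tenant Z 36/7≈5.14, Tenant G 15/12≈1.25, Tenant M 23/24≈0.958, Tenant Q 12/18≈0.667.
Take all of Tenant Z (7 m², value 36) → 4 m² left.
4 m² left: a 4/12 share of Tenant G gives 15×4/12 = 5.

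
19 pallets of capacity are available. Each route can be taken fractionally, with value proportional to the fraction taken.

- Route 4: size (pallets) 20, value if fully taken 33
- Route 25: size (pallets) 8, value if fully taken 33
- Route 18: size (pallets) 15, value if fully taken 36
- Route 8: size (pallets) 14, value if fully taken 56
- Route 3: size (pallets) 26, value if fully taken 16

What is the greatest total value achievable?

77

Best value per unit of size first: Route 25 33/8≈4.12, Route 8 56/14≈4, Route 18 36/15≈2.4, Route 4 33/20≈1.65, Route 3 16/26≈0.615.
All 8 pallets of Route 25 fit (value 33) → 11 remain.
Fill the last 11 pallets with part of Route 8: 11/14 of it earns 44.
Total value = 77.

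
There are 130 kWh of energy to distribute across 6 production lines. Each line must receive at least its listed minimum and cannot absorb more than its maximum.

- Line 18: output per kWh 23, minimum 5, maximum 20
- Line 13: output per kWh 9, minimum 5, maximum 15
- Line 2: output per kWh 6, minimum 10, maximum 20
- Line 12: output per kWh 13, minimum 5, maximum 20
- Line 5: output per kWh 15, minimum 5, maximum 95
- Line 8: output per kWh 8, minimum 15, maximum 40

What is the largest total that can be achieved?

1875

Meeting every minimum uses 5+5+10+5+5+15 = 45 kWh, leaving 85.
Rank by output per kWh: Line 18 23 > Line 5 15 > Line 12 13 > Line 13 9 > Line 8 8 > Line 2 6.
Give Line 18 15 more to hit its cap of 20 — 70 left.
Line 5 has room for 90 more but only 70 remain, so it gets 75.
Total = 23×20 + 9×5 + 6×10 + 13×5 + 15×75 + 8×15 = 1875.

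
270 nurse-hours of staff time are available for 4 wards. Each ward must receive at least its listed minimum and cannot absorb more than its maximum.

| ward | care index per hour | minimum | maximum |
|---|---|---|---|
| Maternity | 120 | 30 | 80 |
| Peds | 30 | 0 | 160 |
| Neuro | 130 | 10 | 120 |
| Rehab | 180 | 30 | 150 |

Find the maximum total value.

42300

Meeting every minimum uses 30+0+10+30 = 70 nurse-hours, leaving 200.
Rank by care index per hour: Rehab 180 > Neuro 130 > Maternity 120 > Peds 30.
Rehab: +120 to 150 (cap) ; 80 left.
Neuro: +80 (room for 110) → 90. Pool exhausted.
Total = 120×30 + 130×90 + 180×150 = 42300.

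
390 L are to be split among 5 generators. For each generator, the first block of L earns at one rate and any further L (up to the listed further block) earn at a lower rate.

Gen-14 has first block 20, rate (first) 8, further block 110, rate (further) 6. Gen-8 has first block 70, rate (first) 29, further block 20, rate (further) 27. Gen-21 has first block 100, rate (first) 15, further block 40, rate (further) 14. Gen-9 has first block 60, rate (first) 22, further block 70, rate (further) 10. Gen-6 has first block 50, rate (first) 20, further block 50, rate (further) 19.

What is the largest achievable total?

Order all 10 blocks by rate: Gen-8/tier1 29 > Gen-8/tier2 27 > Gen-9/tier1 22 > Gen-6/tier1 20 > Gen-6/tier2 19 > Gen-21/tier1 15 > Gen-21/tier2 14 > Gen-9/tier2 10 > Gen-14/tier1 8 > Gen-14/tier2 6.
Fill Gen-8 tier1 block (70 at 29) ; 320 left.
Fill Gen-8 tier2 block (20 at 27) ; 300 left.
Gen-9 tier1 at 22: fill all 60 ; 240 left.
Gen-6 tier1 at 20: fill all 50 ; 190 left.
Fill Gen-6 tier2 block (50 at 19) ; 140 left.
Fill Gen-21 tier1 block (100 at 15) ; 40 left.
Gen-21/tier2 (14): +40 ; 0 left.
Total = 29×70 + 27×20 + 22×60 + 20×50 + 19×50 + 15×100 + 14×40 = 7900.

7900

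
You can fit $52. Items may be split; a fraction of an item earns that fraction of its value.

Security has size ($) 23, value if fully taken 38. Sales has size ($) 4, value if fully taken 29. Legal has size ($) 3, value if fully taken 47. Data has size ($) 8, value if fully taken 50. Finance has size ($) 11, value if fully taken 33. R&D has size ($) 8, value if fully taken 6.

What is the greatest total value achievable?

199.25

Rank by value-to-size ratio: Legal 47/3≈15.7, Sales 29/4≈7.25, Data 50/8≈6.25, Finance 33/11≈3, Security 38/23≈1.65, R&D 6/8≈0.75.
All 3 $ of Legal fit (value 47) ; 49 remain.
Take all of Sales (4 $, value 29) ; 45 $ left.
Take all of Data (8 $, value 50) ; 37 $ left.
All 11 $ of Finance fit (value 33) ; 26 remain.
All 23 $ of Security fit (value 38) ; 3 remain.
Only 3 $ remain; take 3/8 of R&D for value 6×3/8 = 2.25.
Total value = 199.25.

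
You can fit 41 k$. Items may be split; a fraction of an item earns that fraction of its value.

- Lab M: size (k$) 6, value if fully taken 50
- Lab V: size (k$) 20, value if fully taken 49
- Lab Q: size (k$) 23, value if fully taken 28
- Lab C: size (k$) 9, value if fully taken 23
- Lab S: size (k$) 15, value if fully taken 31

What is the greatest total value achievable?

Sort by value density: Lab M 50/6≈8.33, Lab C 23/9≈2.56, Lab V 49/20≈2.45, Lab S 31/15≈2.07, Lab Q 28/23≈1.22.
All 6 k$ of Lab M fit (value 50) → 35 remain.
All 9 k$ of Lab C fit (value 23) → 26 remain.
Take all of Lab V (20 k$, value 49) → 6 k$ left.
6 k$ left: a 6/15 share of Lab S gives 31×6/15 = 12.4.
Total value = 134.4.

134.4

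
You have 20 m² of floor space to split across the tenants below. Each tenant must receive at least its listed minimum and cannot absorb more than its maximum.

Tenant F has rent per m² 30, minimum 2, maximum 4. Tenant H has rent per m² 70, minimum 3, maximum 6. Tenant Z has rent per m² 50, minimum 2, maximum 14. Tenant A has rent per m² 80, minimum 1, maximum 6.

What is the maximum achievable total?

Meeting every minimum uses 2+3+2+1 = 8 m², leaving 12.
Rank by rent per m²: Tenant A 80 > Tenant H 70 > Tenant Z 50 > Tenant F 30.
Tenant A: +5 to 6 (cap) → 7 left.
Tenant H: +3 to 6 (cap) → 4 left.
Only 4 left; Tenant Z takes them to reach 6.
Total = 30×2 + 70×6 + 50×6 + 80×6 = 1260.

1260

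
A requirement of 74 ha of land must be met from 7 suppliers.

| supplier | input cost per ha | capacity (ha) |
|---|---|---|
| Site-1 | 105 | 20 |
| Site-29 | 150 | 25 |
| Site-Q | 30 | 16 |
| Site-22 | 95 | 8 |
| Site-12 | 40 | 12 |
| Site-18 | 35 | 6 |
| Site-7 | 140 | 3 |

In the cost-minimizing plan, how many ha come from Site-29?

Use suppliers in increasing cost order.
Site-Q (30): use full 16 → 58 ha to go.
Site-18 (35): use full 6 → 52 ha to go.
Site-12 at 40: take all 12 ha → 40 still needed.
Site-22 (95): use full 8 → 32 ha to go.
Take 20 from Site-1 at 105 → need 12 more.
Site-7 (140): use full 3 → 9 ha to go.
Site-29 (150): take the remaining 9 → done.

9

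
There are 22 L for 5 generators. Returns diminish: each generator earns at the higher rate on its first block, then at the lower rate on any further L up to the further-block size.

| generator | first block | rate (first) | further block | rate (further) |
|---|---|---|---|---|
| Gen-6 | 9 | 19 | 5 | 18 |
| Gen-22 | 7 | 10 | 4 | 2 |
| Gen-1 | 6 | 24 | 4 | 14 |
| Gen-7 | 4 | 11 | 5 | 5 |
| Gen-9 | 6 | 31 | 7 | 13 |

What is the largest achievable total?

519

Treat each block as its own option and order by rate: Gen-9/tier1 31 > Gen-1/tier1 24 > Gen-6/tier1 19 > Gen-6/tier2 18 > Gen-1/tier2 14 > Gen-9/tier2 13 > Gen-7/tier1 11 > Gen-22/tier1 10 > Gen-7/tier2 5 > Gen-22/tier2 2.
Gen-9 tier1 at 31: fill all 6 — 16 left.
Gen-1 tier1 at 24: fill all 6 — 10 left.
Gen-6/tier1 (19): +9 — 1 left.
Gen-6 tier2 at 18: only 1 left, fill 1.
Total = 31×6 + 24×6 + 19×9 + 18×1 = 519.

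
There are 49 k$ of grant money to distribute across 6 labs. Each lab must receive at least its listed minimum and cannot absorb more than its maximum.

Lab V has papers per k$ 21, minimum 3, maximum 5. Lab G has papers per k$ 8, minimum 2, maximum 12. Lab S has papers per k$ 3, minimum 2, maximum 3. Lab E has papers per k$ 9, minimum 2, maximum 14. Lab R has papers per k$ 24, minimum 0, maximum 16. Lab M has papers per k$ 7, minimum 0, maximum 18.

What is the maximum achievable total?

Meeting every minimum uses 3+2+2+2+0+0 = 9 k$, leaving 40.
Highest papers per k$ first: Lab R 24 > Lab V 21 > Lab E 9 > Lab G 8 > Lab M 7 > Lab S 3.
Lab R: +16 to 16 (cap) → 24 left.
Lab V takes 2 more to reach its cap of 5 → 22 left.
Lab E: +12 to 14 (cap) → 10 left.
Lab G takes 10 more to reach its cap of 12 → 0 left.
Total = 21×5 + 8×12 + 3×2 + 9×14 + 24×16 = 717.

717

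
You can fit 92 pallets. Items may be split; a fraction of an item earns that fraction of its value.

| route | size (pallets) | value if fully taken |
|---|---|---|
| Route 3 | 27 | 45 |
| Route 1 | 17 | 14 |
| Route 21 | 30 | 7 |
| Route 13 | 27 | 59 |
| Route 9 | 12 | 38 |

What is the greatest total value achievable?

158.1

Rank by value-to-size ratio: Route 9 38/12≈3.17, Route 13 59/27≈2.19, Route 3 45/27≈1.67, Route 1 14/17≈0.824, Route 21 7/30≈0.233.
All 12 pallets of Route 9 fit (value 38) → 80 remain.
All 27 pallets of Route 13 fit (value 59) → 53 remain.
Route 3: take in full, 27 pallets for value 45 → 26 left.
Route 1: take in full, 17 pallets for value 14 → 9 left.
Fill the last 9 pallets with part of Route 21: 9/30 of it earns 2.1.
Total value = 158.1.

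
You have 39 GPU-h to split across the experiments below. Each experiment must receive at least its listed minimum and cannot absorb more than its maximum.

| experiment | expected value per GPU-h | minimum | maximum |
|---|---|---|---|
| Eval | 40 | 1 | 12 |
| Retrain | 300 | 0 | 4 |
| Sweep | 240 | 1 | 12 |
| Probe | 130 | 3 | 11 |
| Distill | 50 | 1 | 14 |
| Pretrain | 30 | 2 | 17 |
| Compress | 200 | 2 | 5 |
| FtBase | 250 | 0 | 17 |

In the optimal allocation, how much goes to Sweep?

Meeting every minimum uses 1+0+1+3+1+2+2+0 = 10 GPU-h, leaving 29.
Rank by expected value per GPU-h: Retrain 300 > FtBase 250 > Sweep 240 > Compress 200 > Probe 130 > Distill 50 > Eval 40 > Pretrain 30.
Give Retrain 4 more to hit its cap of 4 ; 25 left.
FtBase: +17 to 17 (cap) ; 8 left.
Sweep has room for 11 more but only 8 remain, so it gets 9.

9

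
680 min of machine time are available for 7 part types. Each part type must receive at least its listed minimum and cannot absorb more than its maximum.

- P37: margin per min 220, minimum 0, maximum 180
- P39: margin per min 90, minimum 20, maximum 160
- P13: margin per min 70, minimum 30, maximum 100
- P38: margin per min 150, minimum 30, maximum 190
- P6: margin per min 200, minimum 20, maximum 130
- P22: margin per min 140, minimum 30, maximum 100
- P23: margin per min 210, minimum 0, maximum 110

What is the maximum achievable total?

123800

Meeting every minimum uses 0+20+30+30+20+30+0 = 130 min, leaving 550.
Order the part types by margin per min: P37 220 > P23 210 > P6 200 > P38 150 > P22 140 > P39 90 > P13 70.
Give P37 180 more to hit its cap of 180 — 370 left.
Give P23 110 more to hit its cap of 110 — 260 left.
P6 takes 110 more to reach its cap of 130 — 150 left.
Only 150 left; P38 takes them to reach 180.
Total = 220×180 + 90×20 + 70×30 + 150×180 + 200×130 + 140×30 + 210×110 = 123800.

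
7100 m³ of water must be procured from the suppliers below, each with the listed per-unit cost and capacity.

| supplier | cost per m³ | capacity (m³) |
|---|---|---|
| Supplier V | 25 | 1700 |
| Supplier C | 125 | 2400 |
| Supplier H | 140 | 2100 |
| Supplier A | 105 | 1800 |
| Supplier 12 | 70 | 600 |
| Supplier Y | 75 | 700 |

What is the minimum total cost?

Use suppliers in increasing cost order.
Supplier V at 25: take all 1700 m³ → 5400 still needed.
Supplier 12 at 70: take all 600 m³ → 4800 still needed.
Take 700 from Supplier Y at 75 → need 4100 more.
Supplier A at 105: take all 1800 m³ → 2300 still needed.
Supplier C at 125: take 2300 of its 2400 → requirement met.
Supplier H: unused.
Cost = 1700×25 + 600×70 + 700×75 + 1800×105 + 2300×125 = 613500.

613500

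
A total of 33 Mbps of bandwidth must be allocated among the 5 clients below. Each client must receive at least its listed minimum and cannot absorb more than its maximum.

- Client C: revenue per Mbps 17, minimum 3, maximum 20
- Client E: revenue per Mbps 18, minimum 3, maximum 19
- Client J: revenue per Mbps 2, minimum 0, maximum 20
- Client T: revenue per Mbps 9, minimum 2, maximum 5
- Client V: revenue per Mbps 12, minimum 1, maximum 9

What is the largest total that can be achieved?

Meeting every minimum uses 3+3+0+2+1 = 9 Mbps, leaving 24.
Order the clients by revenue per Mbps: Client E 18 > Client C 17 > Client V 12 > Client T 9 > Client J 2.
Give Client E 16 more to hit its cap of 19 → 8 left.
Client C has room for 17 more but only 8 remain, so it gets 11.
Total = 17×11 + 18×19 + 9×2 + 12×1 = 559.

559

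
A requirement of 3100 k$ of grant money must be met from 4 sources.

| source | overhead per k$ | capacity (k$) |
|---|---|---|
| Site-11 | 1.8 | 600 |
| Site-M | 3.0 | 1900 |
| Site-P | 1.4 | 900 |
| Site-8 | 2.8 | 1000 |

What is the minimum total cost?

Use sources in increasing cost order.
Take 900 from Site-P at 1.4 → need 2200 more.
Site-11 at 1.8: take all 600 k$ → 1600 still needed.
Take 1000 from Site-8 at 2.8 → need 600 more.
Site-M at 3.0: take 600 of its 1900 → requirement met.
Cost = 900×1.4 + 600×1.8 + 1000×2.8 + 600×3.0 = 6940.

6940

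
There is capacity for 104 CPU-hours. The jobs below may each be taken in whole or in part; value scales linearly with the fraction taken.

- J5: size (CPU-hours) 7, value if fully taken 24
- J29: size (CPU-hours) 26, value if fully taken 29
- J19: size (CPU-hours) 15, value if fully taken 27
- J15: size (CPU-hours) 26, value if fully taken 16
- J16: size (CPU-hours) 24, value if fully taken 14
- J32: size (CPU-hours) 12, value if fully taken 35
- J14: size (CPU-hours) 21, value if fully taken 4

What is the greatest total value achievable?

Rank by value-to-size ratio: J5 24/7≈3.43, J32 35/12≈2.92, J19 27/15≈1.8, J29 29/26≈1.12, J15 16/26≈0.615, J16 14/24≈0.583, J14 4/21≈0.19.
All 7 CPU-hours of J5 fit (value 24) — 97 remain.
Take all of J32 (12 CPU-hours, value 35) — 85 CPU-hours left.
Take all of J19 (15 CPU-hours, value 27) — 70 CPU-hours left.
All 26 CPU-hours of J29 fit (value 29) — 44 remain.
J15: take in full, 26 CPU-hours for value 16 — 18 left.
Fill the last 18 CPU-hours with part of J16: 18/24 of it earns 10.5.
Total value = 141.5.

141.5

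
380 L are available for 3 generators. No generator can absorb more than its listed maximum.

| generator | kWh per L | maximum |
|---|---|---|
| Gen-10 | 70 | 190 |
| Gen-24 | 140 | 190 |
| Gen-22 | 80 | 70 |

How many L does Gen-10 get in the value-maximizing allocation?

120

Rank by kWh per L: Gen-24 140 > Gen-22 80 > Gen-10 70.
Gen-24: +190 to 190 (cap) ; 190 left.
Give Gen-22 70 to hit its cap of 70 ; 120 left.
Gen-10: +120 (room for 190) → 120. Pool exhausted.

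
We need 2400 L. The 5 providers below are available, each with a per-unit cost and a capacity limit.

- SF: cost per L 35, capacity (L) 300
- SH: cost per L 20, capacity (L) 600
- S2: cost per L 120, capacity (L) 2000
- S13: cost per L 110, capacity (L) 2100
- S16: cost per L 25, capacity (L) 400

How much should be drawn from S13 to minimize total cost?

1100

Use providers in increasing cost order.
SH (20): use full 600 ; 1800 L to go.
S16 at 25: take all 400 L ; 1400 still needed.
Take 300 from SF at 35 ; need 1100 more.
Take 1100 from S13 at 110 to finish.
S2: unused.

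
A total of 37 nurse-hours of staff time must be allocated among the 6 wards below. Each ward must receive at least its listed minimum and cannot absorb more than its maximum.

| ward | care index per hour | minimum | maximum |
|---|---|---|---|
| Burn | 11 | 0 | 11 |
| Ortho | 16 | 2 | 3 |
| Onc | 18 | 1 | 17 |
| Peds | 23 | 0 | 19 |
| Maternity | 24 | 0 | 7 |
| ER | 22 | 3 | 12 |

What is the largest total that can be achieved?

Meeting every minimum uses 0+2+1+0+0+3 = 6 nurse-hours, leaving 31.
Order the wards by care index per hour: Maternity 24 > Peds 23 > ER 22 > Onc 18 > Ortho 16 > Burn 11.
Give Maternity 7 more to hit its cap of 7 → 24 left.
Give Peds 19 more to hit its cap of 19 → 5 left.
Only 5 left; ER takes them to reach 8.
Total = 16×2 + 18×1 + 23×19 + 24×7 + 22×8 = 831.

831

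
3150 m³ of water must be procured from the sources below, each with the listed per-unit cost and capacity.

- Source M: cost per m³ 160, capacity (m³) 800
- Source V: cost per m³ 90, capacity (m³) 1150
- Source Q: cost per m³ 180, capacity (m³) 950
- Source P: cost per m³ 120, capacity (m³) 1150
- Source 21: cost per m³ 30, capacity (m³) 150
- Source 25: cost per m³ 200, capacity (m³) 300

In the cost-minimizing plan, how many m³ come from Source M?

700

Use sources in increasing cost order.
Source 21 at 30: take all 150 m³ → 3000 still needed.
Source V at 90: take all 1150 m³ → 1850 still needed.
Take 1150 from Source P at 120 → need 700 more.
Source M at 160: take 700 of its 800 → requirement met.
Source Q, Source 25: unused.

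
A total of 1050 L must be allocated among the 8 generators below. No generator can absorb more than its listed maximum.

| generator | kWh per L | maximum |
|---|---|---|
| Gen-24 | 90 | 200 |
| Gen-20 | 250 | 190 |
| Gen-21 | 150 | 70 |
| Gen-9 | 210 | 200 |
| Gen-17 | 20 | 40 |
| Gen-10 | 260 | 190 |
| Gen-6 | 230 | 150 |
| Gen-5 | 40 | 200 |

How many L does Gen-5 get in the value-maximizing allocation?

Order the generators by kWh per L: Gen-10 260 > Gen-20 250 > Gen-6 230 > Gen-9 210 > Gen-21 150 > Gen-24 90 > Gen-5 40 > Gen-17 20.
Gen-10: +190 to 190 (cap) — 860 left.
Gen-20: +190 to 190 (cap) — 670 left.
Gen-6: +150 to 150 (cap) — 520 left.
Give Gen-9 200 to hit its cap of 200 — 320 left.
Give Gen-21 70 to hit its cap of 70 — 250 left.
Gen-24 takes 200 to reach its cap of 200 — 50 left.
Gen-5: +50 (room for 200) → 50. Pool exhausted.

50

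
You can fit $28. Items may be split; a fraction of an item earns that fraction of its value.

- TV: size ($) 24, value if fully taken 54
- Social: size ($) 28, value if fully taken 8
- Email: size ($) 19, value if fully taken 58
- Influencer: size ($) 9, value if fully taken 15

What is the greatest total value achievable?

Sort by value density: Email 58/19≈3.05, TV 54/24≈2.25, Influencer 15/9≈1.67, Social 8/28≈0.286.
Email: take in full, 19 $ for value 58 ; 9 left.
9 $ left: a 9/24 share of TV gives 54×9/24 = 20.25.
Total value = 78.25.

78.25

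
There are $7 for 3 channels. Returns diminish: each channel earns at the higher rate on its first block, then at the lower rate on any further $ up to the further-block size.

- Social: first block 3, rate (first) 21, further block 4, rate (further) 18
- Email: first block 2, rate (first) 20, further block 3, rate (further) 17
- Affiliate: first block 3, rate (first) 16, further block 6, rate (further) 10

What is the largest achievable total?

139

Treat each block as its own option and order by rate: Social/tier1 21 > Email/tier1 20 > Social/tier2 18 > Email/tier2 17 > Affiliate/tier1 16 > Affiliate/tier2 10.
Social/tier1 (21): +3 → 4 left.
Fill Email tier1 block (2 at 20) → 2 left.
2 remain; put them into Social tier2 at 18.
Total = 21×3 + 20×2 + 18×2 = 139.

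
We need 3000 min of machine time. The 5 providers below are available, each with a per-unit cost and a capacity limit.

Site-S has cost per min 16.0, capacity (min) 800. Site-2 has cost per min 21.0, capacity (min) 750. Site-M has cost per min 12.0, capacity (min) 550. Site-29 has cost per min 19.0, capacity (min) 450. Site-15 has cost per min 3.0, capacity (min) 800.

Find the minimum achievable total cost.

Use providers in increasing cost order.
Site-15 at 3.0: take all 800 min ; 2200 still needed.
Site-M (12.0): use full 550 ; 1650 min to go.
Take 800 from Site-S at 16.0 ; need 850 more.
Site-29 (19.0): use full 450 ; 400 min to go.
Site-2 at 21.0: take 400 of its 750 ; requirement met.
Cost = 800×3.0 + 550×12.0 + 800×16.0 + 450×19.0 + 400×21.0 = 38750.

38750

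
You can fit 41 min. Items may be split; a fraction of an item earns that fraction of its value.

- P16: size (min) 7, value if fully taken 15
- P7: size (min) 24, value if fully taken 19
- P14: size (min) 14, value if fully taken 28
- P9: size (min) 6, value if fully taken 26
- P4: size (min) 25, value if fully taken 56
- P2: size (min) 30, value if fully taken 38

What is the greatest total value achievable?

103

Rank by value-to-size ratio: P9 26/6≈4.33, P4 56/25≈2.24, P16 15/7≈2.14, P14 28/14≈2, P2 38/30≈1.27, P7 19/24≈0.792.
All 6 min of P9 fit (value 26) — 35 remain.
P4: take in full, 25 min for value 56 — 10 left.
Take all of P16 (7 min, value 15) — 3 min left.
Only 3 min remain; take 3/14 of P14 for value 28×3/14 = 6.
Total value = 103.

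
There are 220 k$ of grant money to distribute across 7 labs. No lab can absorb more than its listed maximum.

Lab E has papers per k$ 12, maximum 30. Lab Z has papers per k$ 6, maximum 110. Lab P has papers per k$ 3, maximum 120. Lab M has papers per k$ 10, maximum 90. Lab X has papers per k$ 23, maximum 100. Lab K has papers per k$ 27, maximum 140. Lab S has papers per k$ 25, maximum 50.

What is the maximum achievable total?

5720

Rank by papers per k$: Lab K 27 > Lab S 25 > Lab X 23 > Lab E 12 > Lab M 10 > Lab Z 6 > Lab P 3.
Lab K takes 140 to reach its cap of 140 → 80 left.
Lab S takes 50 to reach its cap of 50 → 30 left.
Lab X: +30 (room for 100) → 30. Pool exhausted.
Total = 23×30 + 27×140 + 25×50 = 5720.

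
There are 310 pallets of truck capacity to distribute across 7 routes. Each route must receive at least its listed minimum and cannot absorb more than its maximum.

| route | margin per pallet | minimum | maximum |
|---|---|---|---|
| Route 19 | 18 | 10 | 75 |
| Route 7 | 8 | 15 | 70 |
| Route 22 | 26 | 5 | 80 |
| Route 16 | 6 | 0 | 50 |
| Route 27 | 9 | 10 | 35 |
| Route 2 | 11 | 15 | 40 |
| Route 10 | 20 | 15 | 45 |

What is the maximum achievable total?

5365

Meeting every minimum uses 10+15+5+0+10+15+15 = 70 pallets, leaving 240.
Highest margin per pallet first: Route 22 26 > Route 10 20 > Route 19 18 > Route 2 11 > Route 27 9 > Route 7 8 > Route 16 6.
Route 22 takes 75 more to reach its cap of 80 — 165 left.
Give Route 10 30 more to hit its cap of 45 — 135 left.
Route 19 takes 65 more to reach its cap of 75 — 70 left.
Give Route 2 25 more to hit its cap of 40 — 45 left.
Route 27: +25 to 35 (cap) — 20 left.
Route 7 has room for 55 more but only 20 remain, so it gets 35.
Total = 18×75 + 8×35 + 26×80 + 9×35 + 11×40 + 20×45 = 5365.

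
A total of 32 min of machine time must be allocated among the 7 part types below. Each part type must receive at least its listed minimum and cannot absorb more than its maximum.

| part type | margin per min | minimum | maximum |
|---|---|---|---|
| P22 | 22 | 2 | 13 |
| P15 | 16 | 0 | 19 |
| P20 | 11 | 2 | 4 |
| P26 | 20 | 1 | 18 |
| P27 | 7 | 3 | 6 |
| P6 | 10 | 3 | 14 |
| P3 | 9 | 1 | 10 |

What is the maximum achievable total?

568

Meeting every minimum uses 2+0+2+1+3+3+1 = 12 min, leaving 20.
Rank by margin per min: P22 22 > P26 20 > P15 16 > P20 11 > P6 10 > P3 9 > P27 7.
P22: +11 to 13 (cap) → 9 left.
Only 9 left; P26 takes them to reach 10.
Total = 22×13 + 11×2 + 20×10 + 7×3 + 10×3 + 9×1 = 568.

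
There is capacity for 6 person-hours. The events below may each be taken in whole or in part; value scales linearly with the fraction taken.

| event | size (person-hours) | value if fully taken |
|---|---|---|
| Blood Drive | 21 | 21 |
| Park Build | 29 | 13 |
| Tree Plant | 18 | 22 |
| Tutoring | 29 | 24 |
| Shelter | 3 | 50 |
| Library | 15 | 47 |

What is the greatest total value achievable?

Rank by value-to-size ratio: Shelter 50/3≈16.7, Library 47/15≈3.13, Tree Plant 22/18≈1.22, Blood Drive 21/21≈1, Tutoring 24/29≈0.828, Park Build 13/29≈0.448.
All 3 person-hours of Shelter fit (value 50) → 3 remain.
Only 3 person-hours remain; take 3/15 of Library for value 47×3/15 = 9.4.
Total value = 59.4.

59.4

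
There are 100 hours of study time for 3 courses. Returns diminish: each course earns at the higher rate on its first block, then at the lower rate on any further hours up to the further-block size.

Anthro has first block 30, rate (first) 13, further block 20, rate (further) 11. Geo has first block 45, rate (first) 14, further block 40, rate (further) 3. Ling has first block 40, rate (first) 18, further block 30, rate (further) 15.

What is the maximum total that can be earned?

Rank every tier by rate: Ling/T1 18 > Ling/T2 15 > Geo/T1 14 > Anthro/T1 13 > Anthro/T2 11 > Geo/T2 3.
Fill Ling T1 block (40 at 18) → 60 left.
Ling T2 at 15: fill all 30 → 30 left.
Geo/T1: +30 of 45 at 14; pool empty.
Total = 18×40 + 15×30 + 14×30 = 1590.

1590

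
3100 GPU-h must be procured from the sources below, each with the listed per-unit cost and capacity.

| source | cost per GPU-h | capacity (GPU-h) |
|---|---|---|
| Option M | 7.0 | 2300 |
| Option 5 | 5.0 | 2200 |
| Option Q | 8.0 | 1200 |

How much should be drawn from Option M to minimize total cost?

900

Use sources in increasing cost order.
Option 5 (5.0): use full 2200 — 900 GPU-h to go.
Option M (7.0): take the remaining 900 — done.
Option Q: unused.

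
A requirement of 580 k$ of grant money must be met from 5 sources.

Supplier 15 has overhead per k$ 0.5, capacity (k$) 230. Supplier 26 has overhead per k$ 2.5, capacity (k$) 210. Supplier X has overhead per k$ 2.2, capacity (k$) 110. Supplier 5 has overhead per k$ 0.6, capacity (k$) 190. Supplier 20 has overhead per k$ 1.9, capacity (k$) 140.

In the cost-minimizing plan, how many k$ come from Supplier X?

20

Cheapest first:
Supplier 15 (0.5): use full 230 → 350 k$ to go.
Supplier 5 at 0.6: take all 190 k$ → 160 still needed.
Supplier 20 at 1.9: take all 140 k$ → 20 still needed.
Supplier X at 2.2: take 20 of its 110 → requirement met.
Supplier 26: unused.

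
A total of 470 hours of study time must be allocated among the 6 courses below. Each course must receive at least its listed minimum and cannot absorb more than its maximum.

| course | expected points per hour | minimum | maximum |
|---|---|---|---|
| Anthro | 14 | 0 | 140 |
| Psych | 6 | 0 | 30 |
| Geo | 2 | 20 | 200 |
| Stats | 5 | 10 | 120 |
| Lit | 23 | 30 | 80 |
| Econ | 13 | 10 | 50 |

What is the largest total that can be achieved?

5330

Meeting every minimum uses 0+0+20+10+30+10 = 70 hours, leaving 400.
Order the courses by expected points per hour: Lit 23 > Anthro 14 > Econ 13 > Psych 6 > Stats 5 > Geo 2.
Lit takes 50 more to reach its cap of 80 → 350 left.
Anthro: +140 to 140 (cap) → 210 left.
Econ: +40 to 50 (cap) → 170 left.
Give Psych 30 more to hit its cap of 30 → 140 left.
Give Stats 110 more to hit its cap of 120 → 30 left.
Geo has room for 180 more but only 30 remain, so it gets 50.
Total = 14×140 + 6×30 + 2×50 + 5×120 + 23×80 + 13×50 = 5330.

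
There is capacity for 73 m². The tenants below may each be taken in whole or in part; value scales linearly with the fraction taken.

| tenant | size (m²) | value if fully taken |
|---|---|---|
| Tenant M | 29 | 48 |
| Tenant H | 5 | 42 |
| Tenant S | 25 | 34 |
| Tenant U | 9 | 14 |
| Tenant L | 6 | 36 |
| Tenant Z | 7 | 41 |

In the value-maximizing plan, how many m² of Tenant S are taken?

Rank by value-to-size ratio: Tenant H 42/5≈8.4, Tenant L 36/6≈6, Tenant Z 41/7≈5.86, Tenant M 48/29≈1.66, Tenant U 14/9≈1.56, Tenant S 34/25≈1.36.
Tenant H: take in full, 5 m² for value 42 — 68 left.
Tenant L: take in full, 6 m² for value 36 — 62 left.
All 7 m² of Tenant Z fit (value 41) — 55 remain.
All 29 m² of Tenant M fit (value 48) — 26 remain.
Take all of Tenant U (9 m², value 14) — 17 m² left.
Only 17 m² remain; take 17/25 of Tenant S for value 34×17/25 = 23.12.

17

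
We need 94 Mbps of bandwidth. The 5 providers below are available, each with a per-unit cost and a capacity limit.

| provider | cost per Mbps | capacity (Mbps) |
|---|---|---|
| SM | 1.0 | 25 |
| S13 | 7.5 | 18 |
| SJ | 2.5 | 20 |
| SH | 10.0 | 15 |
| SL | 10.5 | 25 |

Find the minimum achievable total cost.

528

Cheapest first:
Take 25 from SM at 1.0 — need 69 more.
SJ (2.5): use full 20 — 49 Mbps to go.
Take 18 from S13 at 7.5 — need 31 more.
SH (10.0): use full 15 — 16 Mbps to go.
SL at 10.5: take 16 of its 25 — requirement met.
Cost = 25×1.0 + 20×2.5 + 18×7.5 + 15×10.0 + 16×10.5 = 528.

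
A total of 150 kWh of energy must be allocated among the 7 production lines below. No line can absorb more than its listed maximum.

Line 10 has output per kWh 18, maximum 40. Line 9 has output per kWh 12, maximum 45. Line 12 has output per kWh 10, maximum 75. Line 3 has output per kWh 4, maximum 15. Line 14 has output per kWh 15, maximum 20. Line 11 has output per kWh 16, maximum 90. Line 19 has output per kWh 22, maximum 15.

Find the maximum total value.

2565

Highest output per kWh first: Line 19 22 > Line 10 18 > Line 11 16 > Line 14 15 > Line 9 12 > Line 12 10 > Line 3 4.
Give Line 19 15 to hit its cap of 15 → 135 left.
Line 10 takes 40 to reach its cap of 40 → 95 left.
Line 11 takes 90 to reach its cap of 90 → 5 left.
Line 14 has room for 20 but only 5 remain, so it gets 5.
Total = 18×40 + 15×5 + 16×90 + 22×15 = 2565.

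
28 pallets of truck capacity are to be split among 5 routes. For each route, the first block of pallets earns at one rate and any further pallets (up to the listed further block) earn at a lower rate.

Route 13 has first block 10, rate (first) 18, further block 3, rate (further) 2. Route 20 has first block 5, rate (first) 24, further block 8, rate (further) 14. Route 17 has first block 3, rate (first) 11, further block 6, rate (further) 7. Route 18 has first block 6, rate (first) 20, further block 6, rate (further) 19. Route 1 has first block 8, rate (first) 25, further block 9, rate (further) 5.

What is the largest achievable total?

608

Rank every tier by rate: Route 1/T1 25 > Route 20/T1 24 > Route 18/T1 20 > Route 18/T2 19 > Route 13/T1 18 > Route 20/T2 14 > Route 17/T1 11 > Route 17/T2 7 > Route 1/T2 5 > Route 13/T2 2.
Route 1/T1 (25): +8 ; 20 left.
Fill Route 20 T1 block (5 at 24) ; 15 left.
Route 18/T1 (20): +6 ; 9 left.
Fill Route 18 T2 block (6 at 19) ; 3 left.
3 remain; put them into Route 13 T1 at 18.
Total = 25×8 + 24×5 + 20×6 + 19×6 + 18×3 = 608.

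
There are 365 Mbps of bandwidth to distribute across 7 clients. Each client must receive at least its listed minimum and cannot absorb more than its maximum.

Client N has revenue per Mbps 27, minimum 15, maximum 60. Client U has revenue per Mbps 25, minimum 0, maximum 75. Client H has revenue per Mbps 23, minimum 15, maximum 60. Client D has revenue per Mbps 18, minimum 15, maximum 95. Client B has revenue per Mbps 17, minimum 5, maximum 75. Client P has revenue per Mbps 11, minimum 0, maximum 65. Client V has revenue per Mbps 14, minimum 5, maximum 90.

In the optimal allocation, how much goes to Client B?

Meeting every minimum uses 15+0+15+15+5+0+5 = 55 Mbps, leaving 310.
Rank by revenue per Mbps: Client N 27 > Client U 25 > Client H 23 > Client D 18 > Client B 17 > Client V 14 > Client P 11.
Client N: +45 to 60 (cap) → 265 left.
Client U: +75 to 75 (cap) → 190 left.
Client H takes 45 more to reach its cap of 60 → 145 left.
Client D takes 80 more to reach its cap of 95 → 65 left.
Client B has room for 70 more but only 65 remain, so it gets 70.

70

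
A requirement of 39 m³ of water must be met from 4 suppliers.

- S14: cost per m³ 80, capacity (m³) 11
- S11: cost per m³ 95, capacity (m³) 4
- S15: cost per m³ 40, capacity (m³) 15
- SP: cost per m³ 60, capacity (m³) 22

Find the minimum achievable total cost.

Cheapest first:
S15 at 40: take all 15 m³ → 24 still needed.
SP at 60: take all 22 m³ → 2 still needed.
Take 2 from S14 at 80 to finish.
S11: unused.
Cost = 15×40 + 22×60 + 2×80 = 2080.

2080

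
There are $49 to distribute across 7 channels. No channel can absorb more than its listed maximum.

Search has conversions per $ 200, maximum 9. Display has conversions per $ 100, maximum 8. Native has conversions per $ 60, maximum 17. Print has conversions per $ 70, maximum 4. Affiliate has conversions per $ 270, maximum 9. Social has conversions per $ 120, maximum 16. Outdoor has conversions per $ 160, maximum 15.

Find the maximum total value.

Rank by conversions per $: Affiliate 270 > Search 200 > Outdoor 160 > Social 120 > Display 100 > Print 70 > Native 60.
Affiliate: +9 to 9 (cap) → 40 left.
Search takes 9 to reach its cap of 9 → 31 left.
Give Outdoor 15 to hit its cap of 15 → 16 left.
Give Social 16 to hit its cap of 16 → 0 left.
Total = 200×9 + 270×9 + 120×16 + 160×15 = 8550.

8550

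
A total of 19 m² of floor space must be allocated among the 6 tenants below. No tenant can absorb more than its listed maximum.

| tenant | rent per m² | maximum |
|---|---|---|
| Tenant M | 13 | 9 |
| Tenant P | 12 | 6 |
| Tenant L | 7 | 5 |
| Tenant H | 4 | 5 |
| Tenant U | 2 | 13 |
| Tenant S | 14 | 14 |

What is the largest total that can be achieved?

Order the tenants by rent per m²: Tenant S 14 > Tenant M 13 > Tenant P 12 > Tenant L 7 > Tenant H 4 > Tenant U 2.
Give Tenant S 14 to hit its cap of 14 → 5 left.
Tenant M: +5 (room for 9) → 5. Pool exhausted.
Total = 13×5 + 14×14 = 261.

261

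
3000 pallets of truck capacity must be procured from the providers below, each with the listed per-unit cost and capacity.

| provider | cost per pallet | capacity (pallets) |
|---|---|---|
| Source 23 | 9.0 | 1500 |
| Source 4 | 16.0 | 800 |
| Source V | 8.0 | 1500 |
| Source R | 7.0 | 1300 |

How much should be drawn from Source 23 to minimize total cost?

200

Use providers in increasing cost order.
Source R at 7.0: take all 1300 pallets → 1700 still needed.
Source V (8.0): use full 1500 → 200 pallets to go.
Source 23 at 9.0: take 200 of its 1500 → requirement met.
Source 4: unused.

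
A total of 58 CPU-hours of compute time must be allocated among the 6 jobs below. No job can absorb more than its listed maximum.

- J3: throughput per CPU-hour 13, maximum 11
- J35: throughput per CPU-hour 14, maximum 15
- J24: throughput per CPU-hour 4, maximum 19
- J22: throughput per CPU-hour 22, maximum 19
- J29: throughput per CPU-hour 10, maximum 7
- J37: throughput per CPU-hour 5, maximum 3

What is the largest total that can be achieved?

Order the jobs by throughput per CPU-hour: J22 22 > J35 14 > J3 13 > J29 10 > J37 5 > J24 4.
J22: +19 to 19 (cap) — 39 left.
Give J35 15 to hit its cap of 15 — 24 left.
Give J3 11 to hit its cap of 11 — 13 left.
J29 takes 7 to reach its cap of 7 — 6 left.
Give J37 3 to hit its cap of 3 — 3 left.
J24 has room for 19 but only 3 remain, so it gets 3.
Total = 13×11 + 14×15 + 4×3 + 22×19 + 10×7 + 5×3 = 868.

868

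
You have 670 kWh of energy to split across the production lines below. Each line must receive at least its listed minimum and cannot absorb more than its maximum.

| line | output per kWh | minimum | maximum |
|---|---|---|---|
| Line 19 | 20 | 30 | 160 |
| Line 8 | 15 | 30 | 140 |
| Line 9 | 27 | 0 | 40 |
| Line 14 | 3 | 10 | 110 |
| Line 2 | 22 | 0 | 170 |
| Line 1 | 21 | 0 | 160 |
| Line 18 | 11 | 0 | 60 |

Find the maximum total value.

Meeting every minimum uses 30+30+0+10+0+0+0 = 70 kWh, leaving 600.
Highest output per kWh first: Line 9 27 > Line 2 22 > Line 1 21 > Line 19 20 > Line 8 15 > Line 18 11 > Line 14 3.
Line 9 takes 40 more to reach its cap of 40 → 560 left.
Give Line 2 170 more to hit its cap of 170 → 390 left.
Give Line 1 160 more to hit its cap of 160 → 230 left.
Give Line 19 130 more to hit its cap of 160 → 100 left.
Only 100 left; Line 8 takes them to reach 130.
Total = 20×160 + 15×130 + 27×40 + 3×10 + 22×170 + 21×160 = 13360.

13360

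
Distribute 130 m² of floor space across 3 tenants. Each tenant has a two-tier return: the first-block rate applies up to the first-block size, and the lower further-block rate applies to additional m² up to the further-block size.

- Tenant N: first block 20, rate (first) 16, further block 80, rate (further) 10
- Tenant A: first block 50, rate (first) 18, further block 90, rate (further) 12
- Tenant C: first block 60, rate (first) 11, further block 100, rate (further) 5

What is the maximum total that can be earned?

Order all 6 blocks by rate: Tenant A/T1 18 > Tenant N/T1 16 > Tenant A/T2 12 > Tenant C/T1 11 > Tenant N/T2 10 > Tenant C/T2 5.
Tenant A/T1 (18): +50 — 80 left.
Tenant N T1 at 16: fill all 20 — 60 left.
60 remain; put them into Tenant A T2 at 12.
Total = 18×50 + 16×20 + 12×60 = 1940.

1940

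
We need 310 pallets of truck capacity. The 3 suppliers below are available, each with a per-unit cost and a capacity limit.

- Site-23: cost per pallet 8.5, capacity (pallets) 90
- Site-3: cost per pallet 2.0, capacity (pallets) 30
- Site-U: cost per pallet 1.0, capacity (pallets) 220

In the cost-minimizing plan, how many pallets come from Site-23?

60

Fill from the cheapest supplier first.
Take 220 from Site-U at 1.0 → need 90 more.
Site-3 at 2.0: take all 30 pallets → 60 still needed.
Site-23 at 8.5: take 60 of its 90 → requirement met.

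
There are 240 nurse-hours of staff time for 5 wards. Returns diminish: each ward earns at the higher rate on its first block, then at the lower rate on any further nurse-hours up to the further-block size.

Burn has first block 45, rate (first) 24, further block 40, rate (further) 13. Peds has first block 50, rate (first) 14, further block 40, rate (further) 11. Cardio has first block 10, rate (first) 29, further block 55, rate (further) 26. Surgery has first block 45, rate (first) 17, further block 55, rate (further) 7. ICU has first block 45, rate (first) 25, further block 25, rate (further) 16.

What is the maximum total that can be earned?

Rank every tier by rate: Cardio/first 29 > Cardio/second 26 > ICU/first 25 > Burn/first 24 > Surgery/first 17 > ICU/second 16 > Peds/first 14 > Burn/second 13 > Peds/second 11 > Surgery/second 7.
Fill Cardio first block (10 at 29) ; 230 left.
Cardio/second (26): +55 ; 175 left.
ICU/first (25): +45 ; 130 left.
Fill Burn first block (45 at 24) ; 85 left.
Surgery first at 17: fill all 45 ; 40 left.
Fill ICU second block (25 at 16) ; 15 left.
15 remain; put them into Peds first at 14.
Total = 29×10 + 26×55 + 25×45 + 24×45 + 17×45 + 16×25 + 14×15 = 5300.

5300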